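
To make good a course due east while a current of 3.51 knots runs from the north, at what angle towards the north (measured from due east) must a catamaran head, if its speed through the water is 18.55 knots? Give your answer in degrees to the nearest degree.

11°

The current pushes perpendicular to the desired track; the heading must have a component into the current equal to 3.51 knots: 18.55 sin θ = 3.51.
sin θ = 0.1892, so θ = 10.907°.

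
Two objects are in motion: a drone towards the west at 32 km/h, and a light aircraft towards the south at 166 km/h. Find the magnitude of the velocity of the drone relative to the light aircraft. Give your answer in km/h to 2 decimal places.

Taking east as x and north as y: drone velocity = (-32.000, 0.000) km/h; light aircraft velocity = (0.000, -166.000) km/h.
Velocity of drone relative to light aircraft = (-32.000, 0.000) − (0.000, -166.000) = (-32.000, 166.000) km/h.
Magnitude = |(-32.000, 166.000)| = 169.056 km/h.

169.06 km/h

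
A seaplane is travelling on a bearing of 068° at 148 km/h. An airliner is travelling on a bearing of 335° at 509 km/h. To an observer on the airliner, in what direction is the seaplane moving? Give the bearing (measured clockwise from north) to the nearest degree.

Taking east as x and north as y: seaplane velocity = (137.223, 55.442) km/h; airliner velocity = (-215.113, 461.311) km/h.
Velocity of seaplane relative to airliner = (137.223, 55.442) − (-215.113, 461.311) = (352.336, -405.869) km/h.
Bearing = atan2(352.34, -405.87) = 139.04° clockwise from north.

139°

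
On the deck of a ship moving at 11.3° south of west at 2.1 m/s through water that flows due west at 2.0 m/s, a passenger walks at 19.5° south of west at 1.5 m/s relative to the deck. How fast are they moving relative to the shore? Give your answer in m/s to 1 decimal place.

In east/north components (m/s): passenger relative to ship = (-1.414, -0.501); ship relative to water = (-2.059, -0.411); water relative to ground = (-2.000, 0.000).
Sum = (-5.473, -0.912) m/s.
Speed = |(-5.473, -0.912)| = 5.549 m/s.

5.5 m/s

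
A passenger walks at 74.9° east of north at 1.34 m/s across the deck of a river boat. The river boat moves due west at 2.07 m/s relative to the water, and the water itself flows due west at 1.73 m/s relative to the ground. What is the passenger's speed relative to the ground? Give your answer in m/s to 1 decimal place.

2.5 m/s

In east/north components (m/s): passenger relative to river boat = (1.294, 0.349); river boat relative to water = (-2.070, 0.000); water relative to ground = (-1.730, 0.000).
Sum = (-2.506, 0.349) m/s.
Speed = |(-2.506, 0.349)| = 2.530 m/s.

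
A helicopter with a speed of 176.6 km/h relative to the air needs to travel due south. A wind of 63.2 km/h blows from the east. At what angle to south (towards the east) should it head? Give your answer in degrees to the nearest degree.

The wind pushes perpendicular to the desired track; the heading must have a component into the wind equal to 63.2 km/h: 176.6 sin θ = 63.2.
sin θ = 0.3579, so θ = 20.969°.

21°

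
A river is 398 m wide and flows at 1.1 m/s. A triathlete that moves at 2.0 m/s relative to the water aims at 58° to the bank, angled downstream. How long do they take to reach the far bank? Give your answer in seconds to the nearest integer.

235 s

The component of the triathlete's velocity perpendicular to the bank is 2.0 × sin 58° = 1.696 m/s.
Only the cross-stream component determines the crossing time; the current contributes nothing perpendicular to the bank.
Time = 398 / 1.696 = 234.657 s.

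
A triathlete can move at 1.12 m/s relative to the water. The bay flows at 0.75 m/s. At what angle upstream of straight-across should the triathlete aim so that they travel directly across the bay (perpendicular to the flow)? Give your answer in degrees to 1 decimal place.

To cancel the current, the upstream component of the triathlete's velocity must equal the flow: 1.12 sin θ = 0.75.
sin θ = 0.75 / 1.12 = 0.6696.
θ = arcsin(0.6696) = 42.040°.

42.0°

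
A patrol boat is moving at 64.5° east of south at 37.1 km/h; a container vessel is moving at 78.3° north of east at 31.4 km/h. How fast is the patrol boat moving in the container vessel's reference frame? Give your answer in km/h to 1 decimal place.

Taking east as x and north as y: patrol boat velocity = (33.486, -15.972) km/h; container vessel velocity = (6.368, 30.748) km/h.
Velocity of patrol boat relative to container vessel = (33.486, -15.972) − (6.368, 30.748) = (27.118, -46.720) km/h.
Magnitude = |(27.118, -46.720)| = 54.020 km/h.

54.0 km/h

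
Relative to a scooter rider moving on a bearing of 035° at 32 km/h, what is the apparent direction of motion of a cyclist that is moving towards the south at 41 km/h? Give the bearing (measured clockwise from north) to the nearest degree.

195°

Taking east as x and north as y: cyclist velocity = (0.000, -41.000) km/h; scooter rider velocity = (18.354, 26.213) km/h.
Velocity of cyclist relative to scooter rider = (0.000, -41.000) − (18.354, 26.213) = (-18.354, -67.213) km/h.
Bearing = atan2(-18.35, -67.21) = 195.27° clockwise from north.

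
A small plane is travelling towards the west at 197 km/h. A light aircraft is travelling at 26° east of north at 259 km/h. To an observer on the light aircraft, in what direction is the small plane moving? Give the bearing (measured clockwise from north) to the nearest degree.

Taking east as x and north as y: small plane velocity = (-197.000, 0.000) km/h; light aircraft velocity = (113.538, 232.788) km/h.
Velocity of small plane relative to light aircraft = (-197.000, 0.000) − (113.538, 232.788) = (-310.538, -232.788) km/h.
Bearing = atan2(-310.54, -232.79) = 233.14° clockwise from north.

233°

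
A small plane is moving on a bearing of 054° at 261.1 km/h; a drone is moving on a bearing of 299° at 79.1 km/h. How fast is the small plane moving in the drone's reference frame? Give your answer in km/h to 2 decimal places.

Taking east as x and north as y: small plane velocity = (211.234, 153.471) km/h; drone velocity = (-69.182, 38.348) km/h.
Velocity of small plane relative to drone = (211.234, 153.471) − (-69.182, 38.348) = (280.417, 115.122) km/h.
Magnitude = |(280.417, 115.122)| = 303.128 km/h.

303.13 km/h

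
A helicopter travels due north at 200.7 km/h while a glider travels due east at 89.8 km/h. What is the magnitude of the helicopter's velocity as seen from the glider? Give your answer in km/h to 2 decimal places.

219.87 km/h

Taking east as x and north as y: helicopter velocity = (0.000, 200.700) km/h; glider velocity = (89.800, 0.000) km/h.
Velocity of helicopter relative to glider = (0.000, 200.700) − (89.800, 0.000) = (-89.800, 200.700) km/h.
Magnitude = |(-89.800, 200.700)| = 219.874 km/h.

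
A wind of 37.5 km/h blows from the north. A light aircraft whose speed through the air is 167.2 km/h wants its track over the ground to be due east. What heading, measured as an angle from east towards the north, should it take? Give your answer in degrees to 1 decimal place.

13.0°

The wind pushes perpendicular to the desired track; the heading must have a component into the wind equal to 37.5 km/h: 167.2 sin θ = 37.5.
sin θ = 0.2243, so θ = 12.961°.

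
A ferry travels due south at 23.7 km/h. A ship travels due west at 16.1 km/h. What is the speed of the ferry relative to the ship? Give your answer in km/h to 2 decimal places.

Taking east as x and north as y: ferry velocity = (0.000, -23.700) km/h; ship velocity = (-16.100, 0.000) km/h.
Velocity of ferry relative to ship = (0.000, -23.700) − (-16.100, 0.000) = (16.100, -23.700) km/h.
Magnitude = |(16.100, -23.700)| = 28.651 km/h.

28.65 km/h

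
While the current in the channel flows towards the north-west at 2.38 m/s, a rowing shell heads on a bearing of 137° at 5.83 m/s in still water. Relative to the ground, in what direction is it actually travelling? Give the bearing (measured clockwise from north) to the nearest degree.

138°

Taking east as x and north as y: velocity relative to the water = (3.976, -4.264) m/s; the water relative to ground = (-1.683, 1.683) m/s.
Velocity relative to ground = (3.976, -4.264) + (-1.683, 1.683) = (2.293, -2.581) m/s.
Bearing = atan2(2.29, -2.58) = 138.38° clockwise from north.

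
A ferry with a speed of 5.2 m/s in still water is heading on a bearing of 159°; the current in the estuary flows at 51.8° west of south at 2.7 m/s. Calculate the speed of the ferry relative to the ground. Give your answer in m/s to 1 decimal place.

6.5 m/s

Taking east as x and north as y: velocity relative to the water = (1.864, -4.855) m/s; the water relative to ground = (-2.122, -1.670) m/s.
Velocity relative to ground = (1.864, -4.855) + (-2.122, -1.670) = (-0.258, -6.524) m/s.
Speed = |(-0.258, -6.524)| = 6.529 m/s.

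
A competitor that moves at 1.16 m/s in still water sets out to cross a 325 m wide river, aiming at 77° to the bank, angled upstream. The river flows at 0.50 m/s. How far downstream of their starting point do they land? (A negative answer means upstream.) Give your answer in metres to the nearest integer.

Perpendicular speed = 1.130 m/s; crossing time = 325 / 1.130 = 287.542 s.
Net downstream speed = 0.239 m/s.
Drift = 0.239 × 287.542 = 68.739 m (downstream).

69 m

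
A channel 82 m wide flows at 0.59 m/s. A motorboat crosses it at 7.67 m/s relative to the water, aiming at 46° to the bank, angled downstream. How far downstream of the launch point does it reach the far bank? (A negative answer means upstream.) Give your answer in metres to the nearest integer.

88 m

Perpendicular speed = 5.517 m/s; crossing time = 82 / 5.517 = 14.862 s.
Net downstream speed = 5.918 m/s.
Drift = 5.918 × 14.862 = 87.955 m (downstream).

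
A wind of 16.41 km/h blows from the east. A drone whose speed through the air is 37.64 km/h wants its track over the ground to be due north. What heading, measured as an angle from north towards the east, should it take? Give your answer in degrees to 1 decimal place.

The wind pushes perpendicular to the desired track; the heading must have a component into the wind equal to 16.41 km/h: 37.64 sin θ = 16.41.
sin θ = 0.4360, so θ = 25.847°.

25.8°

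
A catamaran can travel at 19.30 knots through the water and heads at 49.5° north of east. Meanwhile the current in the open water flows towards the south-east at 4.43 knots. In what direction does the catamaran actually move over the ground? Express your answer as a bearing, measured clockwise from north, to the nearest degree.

Taking east as x and north as y: velocity relative to the water = (12.534, 14.676) knots; the water relative to ground = (3.132, -3.132) knots.
Velocity relative to ground = (12.534, 14.676) + (3.132, -3.132) = (15.667, 11.543) knots.
Bearing = atan2(15.67, 11.54) = 53.62° clockwise from north.

054°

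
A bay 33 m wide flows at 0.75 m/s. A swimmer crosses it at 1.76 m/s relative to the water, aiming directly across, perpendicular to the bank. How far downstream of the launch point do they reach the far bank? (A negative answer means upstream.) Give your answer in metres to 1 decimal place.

14.1 m

Perpendicular speed = 1.760 m/s; crossing time = 33 / 1.760 = 18.750 s.
Net downstream speed = 0.750 m/s.
Drift = 0.750 × 18.750 = 14.062 m (downstream).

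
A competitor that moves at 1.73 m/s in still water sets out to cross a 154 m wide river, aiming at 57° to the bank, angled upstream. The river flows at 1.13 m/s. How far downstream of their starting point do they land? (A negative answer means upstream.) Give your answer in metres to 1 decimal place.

19.9 m

Perpendicular speed = 1.451 m/s; crossing time = 154 / 1.451 = 106.141 s.
Net downstream speed = 0.188 m/s.
Drift = 0.188 × 106.141 = 19.931 m (downstream).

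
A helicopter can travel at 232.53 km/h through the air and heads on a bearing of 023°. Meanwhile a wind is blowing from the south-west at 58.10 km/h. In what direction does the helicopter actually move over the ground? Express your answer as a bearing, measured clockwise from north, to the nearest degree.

027°

Taking east as x and north as y: velocity relative to the air = (90.857, 214.045) km/h; the air relative to ground = (41.083, 41.083) km/h.
Velocity relative to ground = (90.857, 214.045) + (41.083, 41.083) = (131.940, 255.128) km/h.
Bearing = atan2(131.94, 255.13) = 27.35° clockwise from north.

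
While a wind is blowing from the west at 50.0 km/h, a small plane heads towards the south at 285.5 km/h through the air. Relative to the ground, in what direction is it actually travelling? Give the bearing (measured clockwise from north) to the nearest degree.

Taking east as x and north as y: velocity relative to the air = (0.000, -285.500) km/h; the air relative to ground = (50.000, 0.000) km/h.
Velocity relative to ground = (0.000, -285.500) + (50.000, 0.000) = (50.000, -285.500) km/h.
Bearing = atan2(50.00, -285.50) = 170.07° clockwise from north.

170°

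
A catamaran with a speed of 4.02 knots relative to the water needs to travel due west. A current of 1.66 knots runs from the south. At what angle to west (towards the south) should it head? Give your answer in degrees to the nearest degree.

24°

The current pushes perpendicular to the desired track; the heading must have a component into the current equal to 1.66 knots: 4.02 sin θ = 1.66.
sin θ = 0.4129, so θ = 24.389°.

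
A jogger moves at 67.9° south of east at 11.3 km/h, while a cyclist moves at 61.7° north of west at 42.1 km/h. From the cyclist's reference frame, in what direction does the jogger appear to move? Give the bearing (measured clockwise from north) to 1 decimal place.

153.0°

Taking east as x and north as y: jogger velocity = (4.251, -10.470) km/h; cyclist velocity = (-19.959, 37.068) km/h.
Velocity of jogger relative to cyclist = (4.251, -10.470) − (-19.959, 37.068) = (24.210, -47.538) km/h.
Bearing = atan2(24.21, -47.54) = 153.01° clockwise from north.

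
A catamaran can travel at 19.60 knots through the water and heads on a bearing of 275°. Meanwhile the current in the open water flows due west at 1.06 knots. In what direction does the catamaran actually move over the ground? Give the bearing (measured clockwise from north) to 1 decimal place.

Taking east as x and north as y: velocity relative to the water = (-19.525, 1.708) knots; the water relative to ground = (-1.060, 0.000) knots.
Velocity relative to ground = (-19.525, 1.708) + (-1.060, 0.000) = (-20.585, 1.708) knots.
Bearing = atan2(-20.59, 1.71) = 274.74° clockwise from north.

274.7°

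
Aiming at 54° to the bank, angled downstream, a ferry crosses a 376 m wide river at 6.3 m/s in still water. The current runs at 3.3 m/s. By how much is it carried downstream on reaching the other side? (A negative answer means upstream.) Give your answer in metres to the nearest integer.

517 m

Perpendicular speed = 5.097 m/s; crossing time = 376 / 5.097 = 73.772 s.
Net downstream speed = 7.003 m/s.
Drift = 7.003 × 73.772 = 516.627 m (downstream).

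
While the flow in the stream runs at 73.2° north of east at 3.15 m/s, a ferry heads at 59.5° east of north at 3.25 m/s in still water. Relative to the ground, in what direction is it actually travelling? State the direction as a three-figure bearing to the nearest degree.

038°

Taking east as x and north as y: velocity relative to the water = (2.800, 1.649) m/s; the water relative to ground = (0.910, 3.016) m/s.
Velocity relative to ground = (2.800, 1.649) + (0.910, 3.016) = (3.711, 4.665) m/s.
Bearing = atan2(3.71, 4.67) = 38.50° clockwise from north.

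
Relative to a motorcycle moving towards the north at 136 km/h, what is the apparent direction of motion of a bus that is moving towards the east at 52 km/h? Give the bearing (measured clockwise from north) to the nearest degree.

Taking east as x and north as y: bus velocity = (52.000, 0.000) km/h; motorcycle velocity = (0.000, 136.000) km/h.
Velocity of bus relative to motorcycle = (52.000, 0.000) − (0.000, 136.000) = (52.000, -136.000) km/h.
Bearing = atan2(52.00, -136.00) = 159.08° clockwise from north.

159°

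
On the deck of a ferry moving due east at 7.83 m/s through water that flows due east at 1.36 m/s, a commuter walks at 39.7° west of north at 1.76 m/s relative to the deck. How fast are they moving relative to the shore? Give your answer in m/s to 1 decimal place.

In east/north components (m/s): commuter relative to ferry = (-1.124, 1.354); ferry relative to water = (7.830, 0.000); water relative to ground = (1.360, 0.000).
Sum = (8.066, 1.354) m/s.
Speed = |(8.066, 1.354)| = 8.179 m/s.

8.2 m/s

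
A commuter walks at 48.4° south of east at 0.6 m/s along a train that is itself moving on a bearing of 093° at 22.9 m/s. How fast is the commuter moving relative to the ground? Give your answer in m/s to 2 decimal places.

23.33 m/s

Taking east as x and north as y: train velocity = (22.869, -1.198) m/s; commuter velocity relative to train = (0.398, -0.449) m/s.
Velocity relative to ground = (22.869, -1.198) + (0.398, -0.449) = (23.267, -1.647) m/s.
Speed = |(23.267, -1.647)| = 23.325 m/s.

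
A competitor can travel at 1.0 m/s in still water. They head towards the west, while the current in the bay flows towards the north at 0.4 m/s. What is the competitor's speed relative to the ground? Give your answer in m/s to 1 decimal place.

1.1 m/s

Taking east as x and north as y: velocity relative to the water = (-1.000, 0.000) m/s; the water relative to ground = (0.000, 0.400) m/s.
Velocity relative to ground = (-1.000, 0.000) + (0.000, 0.400) = (-1.000, 0.400) m/s.
Speed = |(-1.000, 0.400)| = 1.077 m/s.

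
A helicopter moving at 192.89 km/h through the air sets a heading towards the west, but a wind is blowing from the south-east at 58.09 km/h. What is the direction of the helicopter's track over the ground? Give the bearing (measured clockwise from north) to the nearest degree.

Taking east as x and north as y: velocity relative to the air = (-192.890, 0.000) km/h; the air relative to ground = (-41.076, 41.076) km/h.
Velocity relative to ground = (-192.890, 0.000) + (-41.076, 41.076) = (-233.966, 41.076) km/h.
Bearing = atan2(-233.97, 41.08) = 279.96° clockwise from north.

280°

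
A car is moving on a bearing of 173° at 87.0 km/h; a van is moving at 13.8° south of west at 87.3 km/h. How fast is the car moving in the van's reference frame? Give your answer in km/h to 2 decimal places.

115.72 km/h

Taking east as x and north as y: car velocity = (10.603, -86.352) km/h; van velocity = (-84.780, -20.824) km/h.
Velocity of car relative to van = (10.603, -86.352) − (-84.780, -20.824) = (95.383, -65.528) km/h.
Magnitude = |(95.383, -65.528)| = 115.723 km/h.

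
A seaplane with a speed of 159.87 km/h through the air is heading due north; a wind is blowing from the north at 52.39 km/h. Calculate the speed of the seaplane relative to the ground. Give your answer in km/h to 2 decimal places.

107.48 km/h

Taking east as x and north as y: velocity relative to the air = (0.000, 159.870) km/h; the air relative to ground = (0.000, -52.390) km/h.
Velocity relative to ground = (0.000, 159.870) + (0.000, -52.390) = (0.000, 107.480) km/h.
Speed = |(0.000, 107.480)| = 107.480 km/h.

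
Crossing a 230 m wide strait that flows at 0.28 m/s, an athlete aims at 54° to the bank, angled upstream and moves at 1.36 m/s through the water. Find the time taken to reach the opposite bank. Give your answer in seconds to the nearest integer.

The component of the athlete's velocity perpendicular to the bank is 1.36 × sin 54° = 1.100 m/s.
The flow acts along the bank and has no component across it.
Time = 230 / 1.100 = 209.041 s.

209 s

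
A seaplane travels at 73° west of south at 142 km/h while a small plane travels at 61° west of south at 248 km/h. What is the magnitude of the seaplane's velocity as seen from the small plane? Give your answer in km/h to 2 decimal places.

Taking east as x and north as y: seaplane velocity = (-135.795, -41.517) km/h; small plane velocity = (-216.906, -120.233) km/h.
Velocity of seaplane relative to small plane = (-135.795, -41.517) − (-216.906, -120.233) = (81.110, 78.716) km/h.
Magnitude = |(81.110, 78.716)| = 113.027 km/h.

113.03 km/h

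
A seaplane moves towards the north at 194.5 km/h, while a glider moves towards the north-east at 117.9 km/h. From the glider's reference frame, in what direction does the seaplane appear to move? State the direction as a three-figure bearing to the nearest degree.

Taking east as x and north as y: seaplane velocity = (0.000, 194.500) km/h; glider velocity = (83.368, 83.368) km/h.
Velocity of seaplane relative to glider = (0.000, 194.500) − (83.368, 83.368) = (-83.368, 111.132) km/h.
Bearing = atan2(-83.37, 111.13) = 323.12° clockwise from north.

323°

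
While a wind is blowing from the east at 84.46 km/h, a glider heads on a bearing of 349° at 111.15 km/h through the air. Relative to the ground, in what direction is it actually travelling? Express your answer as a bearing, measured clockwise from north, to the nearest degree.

316°

Taking east as x and north as y: velocity relative to the air = (-21.208, 109.108) km/h; the air relative to ground = (-84.460, 0.000) km/h.
Velocity relative to ground = (-21.208, 109.108) + (-84.460, 0.000) = (-105.668, 109.108) km/h.
Bearing = atan2(-105.67, 109.11) = 315.92° clockwise from north.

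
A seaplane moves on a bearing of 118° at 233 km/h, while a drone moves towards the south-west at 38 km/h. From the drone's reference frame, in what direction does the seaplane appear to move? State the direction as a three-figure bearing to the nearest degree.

110°

Taking east as x and north as y: seaplane velocity = (205.727, -109.387) km/h; drone velocity = (-26.870, -26.870) km/h.
Velocity of seaplane relative to drone = (205.727, -109.387) − (-26.870, -26.870) = (232.597, -82.517) km/h.
Bearing = atan2(232.60, -82.52) = 109.53° clockwise from north.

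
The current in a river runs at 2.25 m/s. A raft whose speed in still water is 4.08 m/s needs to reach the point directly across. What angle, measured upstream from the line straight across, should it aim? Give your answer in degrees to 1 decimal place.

To cancel the current, the upstream component of the raft's velocity must equal the flow: 4.08 sin θ = 2.25.
sin θ = 2.25 / 4.08 = 0.5515.
θ = arcsin(0.5515) = 33.468°.

33.5°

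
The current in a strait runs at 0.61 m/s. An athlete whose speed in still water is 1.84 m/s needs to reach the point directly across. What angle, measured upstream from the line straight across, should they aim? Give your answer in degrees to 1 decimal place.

19.4°

To cancel the current, the upstream component of the athlete's velocity must equal the flow: 1.84 sin θ = 0.61.
sin θ = 0.61 / 1.84 = 0.3315.
θ = arcsin(0.3315) = 19.361°.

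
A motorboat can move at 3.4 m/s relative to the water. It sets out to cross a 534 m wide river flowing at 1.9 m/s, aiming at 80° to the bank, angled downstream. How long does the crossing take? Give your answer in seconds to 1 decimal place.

The component of the motorboat's velocity perpendicular to the bank is 3.4 × sin 80° = 3.348 m/s.
The current is parallel to the bank, so it does not affect the crossing time.
Time = 534 / 3.348 = 159.482 s.

159.5 s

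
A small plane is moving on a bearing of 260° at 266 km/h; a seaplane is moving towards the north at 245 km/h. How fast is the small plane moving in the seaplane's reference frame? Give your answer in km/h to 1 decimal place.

391.7 km/h

Taking east as x and north as y: small plane velocity = (-261.959, -46.190) km/h; seaplane velocity = (0.000, 245.000) km/h.
Velocity of small plane relative to seaplane = (-261.959, -46.190) − (0.000, 245.000) = (-261.959, -291.190) km/h.
Magnitude = |(-261.959, -291.190)| = 391.681 km/h.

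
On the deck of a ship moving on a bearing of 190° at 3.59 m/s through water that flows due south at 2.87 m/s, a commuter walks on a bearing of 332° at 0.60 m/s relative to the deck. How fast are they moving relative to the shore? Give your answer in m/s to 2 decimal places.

In east/north components (m/s): commuter relative to ship = (-0.282, 0.530); ship relative to water = (-0.623, -3.535); water relative to ground = (0.000, -2.870).
Sum = (-0.905, -5.876) m/s.
Speed = |(-0.905, -5.876)| = 5.945 m/s.

5.94 m/s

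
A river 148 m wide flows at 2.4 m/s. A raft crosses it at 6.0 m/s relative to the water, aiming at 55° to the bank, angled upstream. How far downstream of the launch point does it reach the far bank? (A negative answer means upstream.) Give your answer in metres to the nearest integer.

-31 m

Perpendicular speed = 4.915 m/s; crossing time = 148 / 4.915 = 30.112 s.
Net downstream speed = -1.041 m/s.
Drift = -1.041 × 30.112 = -31.361 m (upstream).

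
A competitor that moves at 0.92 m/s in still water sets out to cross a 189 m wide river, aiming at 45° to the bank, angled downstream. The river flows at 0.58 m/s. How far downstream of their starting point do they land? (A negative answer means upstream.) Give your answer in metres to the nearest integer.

358 m

Perpendicular speed = 0.651 m/s; crossing time = 189 / 0.651 = 290.529 s.
Net downstream speed = 1.231 m/s.
Drift = 1.231 × 290.529 = 357.507 m (downstream).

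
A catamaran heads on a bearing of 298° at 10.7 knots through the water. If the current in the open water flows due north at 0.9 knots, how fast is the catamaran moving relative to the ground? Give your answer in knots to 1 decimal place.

Taking east as x and north as y: velocity relative to the water = (-9.448, 5.023) knots; the water relative to ground = (0.000, 0.900) knots.
Velocity relative to ground = (-9.448, 5.023) + (0.000, 0.900) = (-9.448, 5.923) knots.
Speed = |(-9.448, 5.923)| = 11.151 knots.

11.2 knots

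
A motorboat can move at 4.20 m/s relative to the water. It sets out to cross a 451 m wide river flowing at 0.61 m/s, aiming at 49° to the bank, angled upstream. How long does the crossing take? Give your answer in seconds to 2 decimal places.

The component of the motorboat's velocity perpendicular to the bank is 4.20 × sin 49° = 3.170 m/s.
The current is parallel to the bank, so it does not affect the crossing time.
Time = 451 / 3.170 = 142.281 s.

142.28 s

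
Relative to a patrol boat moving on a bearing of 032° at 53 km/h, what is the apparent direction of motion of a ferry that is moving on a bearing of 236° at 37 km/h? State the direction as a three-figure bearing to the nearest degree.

222°

Taking east as x and north as y: ferry velocity = (-30.674, -20.690) km/h; patrol boat velocity = (28.086, 44.947) km/h.
Velocity of ferry relative to patrol boat = (-30.674, -20.690) − (28.086, 44.947) = (-58.760, -65.637) km/h.
Bearing = atan2(-58.76, -65.64) = 221.84° clockwise from north.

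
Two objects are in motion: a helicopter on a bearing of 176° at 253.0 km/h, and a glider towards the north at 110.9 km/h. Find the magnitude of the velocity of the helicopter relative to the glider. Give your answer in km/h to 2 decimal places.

363.71 km/h

Taking east as x and north as y: helicopter velocity = (17.648, -252.384) km/h; glider velocity = (0.000, 110.900) km/h.
Velocity of helicopter relative to glider = (17.648, -252.384) − (0.000, 110.900) = (17.648, -363.284) km/h.
Magnitude = |(17.648, -363.284)| = 363.712 km/h.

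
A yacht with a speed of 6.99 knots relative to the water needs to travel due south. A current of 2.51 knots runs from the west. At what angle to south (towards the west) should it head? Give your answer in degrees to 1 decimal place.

21.0°

The current pushes perpendicular to the desired track; the heading must have a component into the current equal to 2.51 knots: 6.99 sin θ = 2.51.
sin θ = 0.3591, so θ = 21.044°.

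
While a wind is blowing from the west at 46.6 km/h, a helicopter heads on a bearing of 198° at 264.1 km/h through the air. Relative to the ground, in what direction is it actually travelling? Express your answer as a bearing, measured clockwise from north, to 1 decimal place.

187.9°

Taking east as x and north as y: velocity relative to the air = (-81.611, -251.174) km/h; the air relative to ground = (46.600, 0.000) km/h.
Velocity relative to ground = (-81.611, -251.174) + (46.600, 0.000) = (-35.011, -251.174) km/h.
Bearing = atan2(-35.01, -251.17) = 187.94° clockwise from north.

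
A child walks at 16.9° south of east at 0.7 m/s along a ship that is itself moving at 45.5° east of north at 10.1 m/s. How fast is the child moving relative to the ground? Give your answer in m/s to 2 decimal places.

10.45 m/s

Taking east as x and north as y: ship velocity = (7.204, 7.079) m/s; child velocity relative to ship = (0.670, -0.203) m/s.
Velocity relative to ground = (7.204, 7.079) + (0.670, -0.203) = (7.874, 6.876) m/s.
Speed = |(7.874, 6.876)| = 10.453 m/s.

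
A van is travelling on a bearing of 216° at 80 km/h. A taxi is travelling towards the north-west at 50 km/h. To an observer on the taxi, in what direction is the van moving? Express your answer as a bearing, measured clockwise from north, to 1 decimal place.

Taking east as x and north as y: van velocity = (-47.023, -64.721) km/h; taxi velocity = (-35.355, 35.355) km/h.
Velocity of van relative to taxi = (-47.023, -64.721) − (-35.355, 35.355) = (-11.667, -100.077) km/h.
Bearing = atan2(-11.67, -100.08) = 186.65° clockwise from north.

186.6°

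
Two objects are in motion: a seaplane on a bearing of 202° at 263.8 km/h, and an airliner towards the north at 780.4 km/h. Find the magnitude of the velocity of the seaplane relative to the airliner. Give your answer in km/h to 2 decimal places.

1029.74 km/h

Taking east as x and north as y: seaplane velocity = (-98.821, -244.591) km/h; airliner velocity = (0.000, 780.400) km/h.
Velocity of seaplane relative to airliner = (-98.821, -244.591) − (0.000, 780.400) = (-98.821, -1024.991) km/h.
Magnitude = |(-98.821, -1024.991)| = 1029.744 km/h.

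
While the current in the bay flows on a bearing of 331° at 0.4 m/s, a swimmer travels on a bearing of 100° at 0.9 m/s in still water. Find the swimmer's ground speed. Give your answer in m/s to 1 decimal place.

0.7 m/s

Taking east as x and north as y: velocity relative to the water = (0.886, -0.156) m/s; the water relative to ground = (-0.194, 0.350) m/s.
Velocity relative to ground = (0.886, -0.156) + (-0.194, 0.350) = (0.692, 0.194) m/s.
Speed = |(0.692, 0.194)| = 0.719 m/s.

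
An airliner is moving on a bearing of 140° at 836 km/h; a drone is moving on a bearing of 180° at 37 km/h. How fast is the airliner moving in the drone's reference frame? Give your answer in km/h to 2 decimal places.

Taking east as x and north as y: airliner velocity = (537.370, -640.413) km/h; drone velocity = (0.000, -37.000) km/h.
Velocity of airliner relative to drone = (537.370, -640.413) − (0.000, -37.000) = (537.370, -603.413) km/h.
Magnitude = |(537.370, -603.413)| = 808.006 km/h.

808.01 km/h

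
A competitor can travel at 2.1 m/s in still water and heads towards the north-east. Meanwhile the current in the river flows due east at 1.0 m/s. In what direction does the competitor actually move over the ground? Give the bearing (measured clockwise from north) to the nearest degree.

Taking east as x and north as y: velocity relative to the water = (1.485, 1.485) m/s; the water relative to ground = (1.000, 0.000) m/s.
Velocity relative to ground = (1.485, 1.485) + (1.000, 0.000) = (2.485, 1.485) m/s.
Bearing = atan2(2.48, 1.48) = 59.14° clockwise from north.

059°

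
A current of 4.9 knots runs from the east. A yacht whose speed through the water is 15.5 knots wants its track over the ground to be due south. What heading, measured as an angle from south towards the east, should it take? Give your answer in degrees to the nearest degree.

18°

The current pushes perpendicular to the desired track; the heading must have a component into the current equal to 4.9 knots: 15.5 sin θ = 4.9.
sin θ = 0.3161, so θ = 18.429°.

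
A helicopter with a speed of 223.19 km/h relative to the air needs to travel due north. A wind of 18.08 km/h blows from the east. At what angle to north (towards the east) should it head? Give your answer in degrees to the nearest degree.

5°

The wind pushes perpendicular to the desired track; the heading must have a component into the wind equal to 18.08 km/h: 223.19 sin θ = 18.08.
sin θ = 0.0810, so θ = 4.646°.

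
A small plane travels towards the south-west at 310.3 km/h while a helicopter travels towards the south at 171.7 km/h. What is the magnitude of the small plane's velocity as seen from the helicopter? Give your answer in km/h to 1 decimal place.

Taking east as x and north as y: small plane velocity = (-219.415, -219.415) km/h; helicopter velocity = (0.000, -171.700) km/h.
Velocity of small plane relative to helicopter = (-219.415, -219.415) − (0.000, -171.700) = (-219.415, -47.715) km/h.
Magnitude = |(-219.415, -47.715)| = 224.544 km/h.

224.5 km/h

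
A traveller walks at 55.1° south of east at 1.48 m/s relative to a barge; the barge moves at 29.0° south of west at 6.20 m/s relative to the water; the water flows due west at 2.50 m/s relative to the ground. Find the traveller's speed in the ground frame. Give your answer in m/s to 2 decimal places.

8.24 m/s

In east/north components (m/s): traveller relative to barge = (0.847, -1.214); barge relative to water = (-5.423, -3.006); water relative to ground = (-2.500, 0.000).
Sum = (-7.076, -4.220) m/s.
Speed = |(-7.076, -4.220)| = 8.239 m/s.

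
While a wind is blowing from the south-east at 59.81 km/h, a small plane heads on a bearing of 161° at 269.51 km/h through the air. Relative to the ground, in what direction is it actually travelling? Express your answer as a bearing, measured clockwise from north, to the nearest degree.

Taking east as x and north as y: velocity relative to the air = (87.744, -254.827) km/h; the air relative to ground = (-42.292, 42.292) km/h.
Velocity relative to ground = (87.744, -254.827) + (-42.292, 42.292) = (45.452, -212.535) km/h.
Bearing = atan2(45.45, -212.53) = 167.93° clockwise from north.

168°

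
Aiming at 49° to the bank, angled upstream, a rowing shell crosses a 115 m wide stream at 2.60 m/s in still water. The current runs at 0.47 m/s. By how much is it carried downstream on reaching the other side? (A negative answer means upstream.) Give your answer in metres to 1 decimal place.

-72.4 m

Perpendicular speed = 1.962 m/s; crossing time = 115 / 1.962 = 58.606 s.
Net downstream speed = -1.236 m/s.
Drift = -1.236 × 58.606 = -72.423 m (upstream).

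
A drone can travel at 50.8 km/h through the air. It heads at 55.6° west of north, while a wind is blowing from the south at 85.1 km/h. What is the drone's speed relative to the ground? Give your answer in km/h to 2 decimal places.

Taking east as x and north as y: velocity relative to the air = (-41.916, 28.700) km/h; the air relative to ground = (0.000, 85.100) km/h.
Velocity relative to ground = (-41.916, 28.700) + (0.000, 85.100) = (-41.916, 113.800) km/h.
Speed = |(-41.916, 113.800)| = 121.274 km/h.

121.27 km/h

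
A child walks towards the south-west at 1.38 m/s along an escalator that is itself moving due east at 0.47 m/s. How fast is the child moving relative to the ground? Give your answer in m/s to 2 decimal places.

1.10 m/s

Taking east as x and north as y: escalator velocity = (0.470, 0.000) m/s; child velocity relative to escalator = (-0.976, -0.976) m/s.
Velocity relative to ground = (0.470, 0.000) + (-0.976, -0.976) = (-0.506, -0.976) m/s.
Speed = |(-0.506, -0.976)| = 1.099 m/s.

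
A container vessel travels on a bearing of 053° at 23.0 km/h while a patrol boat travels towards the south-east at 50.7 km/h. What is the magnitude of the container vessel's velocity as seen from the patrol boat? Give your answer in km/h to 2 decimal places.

52.68 km/h

Taking east as x and north as y: container vessel velocity = (18.369, 13.842) km/h; patrol boat velocity = (35.850, -35.850) km/h.
Velocity of container vessel relative to patrol boat = (18.369, 13.842) − (35.850, -35.850) = (-17.482, 49.692) km/h.
Magnitude = |(-17.482, 49.692)| = 52.677 km/h.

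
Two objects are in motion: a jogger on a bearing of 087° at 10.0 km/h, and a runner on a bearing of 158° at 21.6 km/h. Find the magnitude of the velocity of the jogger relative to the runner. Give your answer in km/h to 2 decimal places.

20.64 km/h

Taking east as x and north as y: jogger velocity = (9.986, 0.523) km/h; runner velocity = (8.092, -20.027) km/h.
Velocity of jogger relative to runner = (9.986, 0.523) − (8.092, -20.027) = (1.895, 20.551) km/h.
Magnitude = |(1.895, 20.551)| = 20.638 km/h.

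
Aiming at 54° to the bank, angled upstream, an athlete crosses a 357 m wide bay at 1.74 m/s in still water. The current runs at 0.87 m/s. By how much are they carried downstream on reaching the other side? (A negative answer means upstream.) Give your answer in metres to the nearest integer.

Perpendicular speed = 1.408 m/s; crossing time = 357 / 1.408 = 253.607 s.
Net downstream speed = -0.153 m/s.
Drift = -0.153 × 253.607 = -38.738 m (upstream).

-39 m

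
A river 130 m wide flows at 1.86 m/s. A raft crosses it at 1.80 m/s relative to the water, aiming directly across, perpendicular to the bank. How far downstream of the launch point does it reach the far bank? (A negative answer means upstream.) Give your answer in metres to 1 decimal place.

Perpendicular speed = 1.800 m/s; crossing time = 130 / 1.800 = 72.222 s.
Net downstream speed = 1.860 m/s.
Drift = 1.860 × 72.222 = 134.333 m (downstream).

134.3 m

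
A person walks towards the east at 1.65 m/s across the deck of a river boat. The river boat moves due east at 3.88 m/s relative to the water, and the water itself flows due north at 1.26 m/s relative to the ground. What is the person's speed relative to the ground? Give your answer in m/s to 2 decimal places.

5.67 m/s

In east/north components (m/s): person relative to river boat = (1.650, 0.000); river boat relative to water = (3.880, 0.000); water relative to ground = (0.000, 1.260).
Sum = (5.530, 1.260) m/s.
Speed = |(5.530, 1.260)| = 5.672 m/s.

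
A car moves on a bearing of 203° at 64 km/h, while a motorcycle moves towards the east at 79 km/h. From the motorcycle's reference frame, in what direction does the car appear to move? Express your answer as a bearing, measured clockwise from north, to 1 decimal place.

240.5°

Taking east as x and north as y: car velocity = (-25.007, -58.912) km/h; motorcycle velocity = (79.000, 0.000) km/h.
Velocity of car relative to motorcycle = (-25.007, -58.912) − (79.000, 0.000) = (-104.007, -58.912) km/h.
Bearing = atan2(-104.01, -58.91) = 240.47° clockwise from north.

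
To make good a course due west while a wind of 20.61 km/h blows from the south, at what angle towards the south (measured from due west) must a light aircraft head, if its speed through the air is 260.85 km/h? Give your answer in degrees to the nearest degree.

The wind pushes perpendicular to the desired track; the heading must have a component into the wind equal to 20.61 km/h: 260.85 sin θ = 20.61.
sin θ = 0.0790, so θ = 4.532°.

5°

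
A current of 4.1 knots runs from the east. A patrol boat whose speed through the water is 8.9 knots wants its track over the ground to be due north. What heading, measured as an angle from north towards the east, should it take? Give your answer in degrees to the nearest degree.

The current pushes perpendicular to the desired track; the heading must have a component into the current equal to 4.1 knots: 8.9 sin θ = 4.1.
sin θ = 0.4607, so θ = 27.431°.

27°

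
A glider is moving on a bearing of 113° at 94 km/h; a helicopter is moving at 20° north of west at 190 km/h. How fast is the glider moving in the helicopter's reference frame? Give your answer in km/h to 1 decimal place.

283.9 km/h

Taking east as x and north as y: glider velocity = (86.527, -36.729) km/h; helicopter velocity = (-178.542, 64.984) km/h.
Velocity of glider relative to helicopter = (86.527, -36.729) − (-178.542, 64.984) = (265.069, -101.713) km/h.
Magnitude = |(265.069, -101.713)| = 283.914 km/h.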